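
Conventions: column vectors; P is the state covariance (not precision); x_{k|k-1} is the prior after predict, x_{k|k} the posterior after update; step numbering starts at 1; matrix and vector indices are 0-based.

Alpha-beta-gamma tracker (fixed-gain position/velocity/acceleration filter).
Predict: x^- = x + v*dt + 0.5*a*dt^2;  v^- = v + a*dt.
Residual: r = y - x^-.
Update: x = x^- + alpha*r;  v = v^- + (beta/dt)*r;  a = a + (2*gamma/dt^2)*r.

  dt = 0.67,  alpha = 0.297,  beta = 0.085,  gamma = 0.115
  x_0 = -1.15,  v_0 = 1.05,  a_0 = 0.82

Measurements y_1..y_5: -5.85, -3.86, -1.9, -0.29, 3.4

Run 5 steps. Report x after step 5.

step 1: x_pred=-0.2625  r=-5.5875  x^+=-1.9220  v^+=0.8905  a^+=-2.0429
step 2: x_pred=-1.7838  r=-2.0762  x^+=-2.4004  v^+=-0.7416  a^+=-3.1066
step 3: x_pred=-3.5946  r=1.6946  x^+=-3.0913  v^+=-2.6080  a^+=-2.2384
step 4: x_pred=-5.3411  r=5.0511  x^+=-3.8409  v^+=-3.4669  a^+=0.3496
step 5: x_pred=-6.0853  r=9.4853  x^+=-3.2682  v^+=-2.0293  a^+=5.2095

x_post = -3.2682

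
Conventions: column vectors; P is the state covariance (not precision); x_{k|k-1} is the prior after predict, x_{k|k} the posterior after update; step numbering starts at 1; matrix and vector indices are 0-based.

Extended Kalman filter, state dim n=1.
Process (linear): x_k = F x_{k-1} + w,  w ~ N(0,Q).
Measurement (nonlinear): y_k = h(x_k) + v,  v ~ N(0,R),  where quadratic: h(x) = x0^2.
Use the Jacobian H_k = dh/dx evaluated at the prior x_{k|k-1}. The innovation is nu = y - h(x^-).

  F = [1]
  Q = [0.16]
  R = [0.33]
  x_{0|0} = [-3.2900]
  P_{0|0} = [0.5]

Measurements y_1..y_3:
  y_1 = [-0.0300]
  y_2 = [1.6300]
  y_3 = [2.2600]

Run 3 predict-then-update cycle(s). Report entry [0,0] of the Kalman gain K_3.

step 1: x^-=[-3.2900]  P^-=[0.6600]  H_jac=[-6.5800]  S=[28.9056]  K=[-0.1502]  nu=[-10.8541]  x^+=[-1.6593]  P^+=[0.0075]
step 2: x^-=[-1.6593]  P^-=[0.1675]  H_jac=[-3.3185]  S=[2.1750]  K=[-0.2556]  nu=[-1.1232]  x^+=[-1.3722]  P^+=[0.0254]
step 3: x^-=[-1.3722]  P^-=[0.1854]  H_jac=[-2.7443]  S=[1.7265]  K=[-0.2947]  nu=[0.3772]  x^+=[-1.4833]  P^+=[0.0354]

K[0,0] = -0.2947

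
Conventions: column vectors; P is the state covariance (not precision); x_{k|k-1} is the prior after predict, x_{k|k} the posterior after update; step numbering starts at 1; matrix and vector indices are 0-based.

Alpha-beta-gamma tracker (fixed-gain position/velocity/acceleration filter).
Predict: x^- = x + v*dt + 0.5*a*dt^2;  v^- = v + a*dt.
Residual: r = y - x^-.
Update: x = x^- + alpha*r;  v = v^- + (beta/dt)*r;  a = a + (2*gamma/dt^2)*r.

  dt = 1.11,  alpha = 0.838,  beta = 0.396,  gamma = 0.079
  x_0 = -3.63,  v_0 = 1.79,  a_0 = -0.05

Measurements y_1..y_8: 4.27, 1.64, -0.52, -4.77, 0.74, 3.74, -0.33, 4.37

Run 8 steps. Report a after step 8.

a_post = 0.4533

step 1: x_pred=-1.6739  r=5.9439  x^+=3.3071  v^+=3.8550  a^+=0.7122
step 2: x_pred=8.0249  r=-6.3849  x^+=2.6744  v^+=2.3677  a^+=-0.1066
step 3: x_pred=5.2369  r=-5.7569  x^+=0.4126  v^+=0.1956  a^+=-0.8448
step 4: x_pred=0.1093  r=-4.8793  x^+=-3.9795  v^+=-2.4828  a^+=-1.4705
step 5: x_pred=-7.6414  r=8.3814  x^+=-0.6178  v^+=-1.1250  a^+=-0.3957
step 6: x_pred=-2.1103  r=5.8503  x^+=2.7923  v^+=0.5229  a^+=0.3545
step 7: x_pred=3.5911  r=-3.9211  x^+=0.3052  v^+=-0.4825  a^+=-0.1483
step 8: x_pred=-0.3217  r=4.6917  x^+=3.6099  v^+=1.0267  a^+=0.4533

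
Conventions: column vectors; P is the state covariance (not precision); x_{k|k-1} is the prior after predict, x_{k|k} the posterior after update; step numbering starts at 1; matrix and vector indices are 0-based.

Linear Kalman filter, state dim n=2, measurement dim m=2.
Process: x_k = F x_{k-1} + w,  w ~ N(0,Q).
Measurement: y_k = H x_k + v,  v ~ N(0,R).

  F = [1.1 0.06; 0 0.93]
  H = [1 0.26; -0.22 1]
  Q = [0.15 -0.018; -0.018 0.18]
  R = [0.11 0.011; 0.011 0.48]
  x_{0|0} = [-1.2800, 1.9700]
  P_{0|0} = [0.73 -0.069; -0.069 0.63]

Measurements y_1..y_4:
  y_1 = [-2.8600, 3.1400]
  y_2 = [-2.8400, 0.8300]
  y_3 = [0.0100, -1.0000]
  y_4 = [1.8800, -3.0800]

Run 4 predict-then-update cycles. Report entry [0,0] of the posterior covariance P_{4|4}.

step 1: x^-=[-1.2898, 1.8321]  P^-=[1.0265 -0.0534; -0.0534 0.7249]  S=[1.1577 -0.0767; -0.0767 1.2781]  K=[0.8636 -0.1667; 0.1555 0.5857]  nu=[-2.0465, 1.0241]  x^+=[-3.2279, 2.1138]  P^+=[0.1055 -0.0473; -0.0473 0.2724]
step 2: x^-=[-3.4239, 1.9658]  P^-=[0.2723 -0.0512; -0.0512 0.4156]  S=[0.3838 0.0109; 0.0109 0.9313]  K=[0.6785 -0.1272; 0.1352 0.4568]  nu=[0.0727, -1.8891]  x^+=[-3.1342, 1.1128]  P^+=[0.0825 -0.0355; -0.0355 0.2129]
step 3: x^-=[-3.3808, 1.0349]  P^-=[0.2459 -0.0424; -0.0424 0.3642]  S=[0.3584 0.0116; 0.0116 0.8747]  K=[0.6590 -0.1191; 0.1321 0.4252]  nu=[3.1218, -2.7786]  x^+=[-0.9926, 0.2656]  P^+=[0.0796 -0.0324; -0.0324 0.1984]
step 4: x^-=[-1.0760, 0.2470]  P^-=[0.2428 -0.0401; -0.0401 0.3516]  S=[0.3557 0.0112; 0.0112 0.8610]  K=[0.6569 -0.1171; 0.1312 0.4169]  nu=[2.8917, -3.5638]  x^+=[1.2411, -0.8593]  P^+=[0.0792 -0.0316; -0.0316 0.1946]

P_post[0,0] = 0.0792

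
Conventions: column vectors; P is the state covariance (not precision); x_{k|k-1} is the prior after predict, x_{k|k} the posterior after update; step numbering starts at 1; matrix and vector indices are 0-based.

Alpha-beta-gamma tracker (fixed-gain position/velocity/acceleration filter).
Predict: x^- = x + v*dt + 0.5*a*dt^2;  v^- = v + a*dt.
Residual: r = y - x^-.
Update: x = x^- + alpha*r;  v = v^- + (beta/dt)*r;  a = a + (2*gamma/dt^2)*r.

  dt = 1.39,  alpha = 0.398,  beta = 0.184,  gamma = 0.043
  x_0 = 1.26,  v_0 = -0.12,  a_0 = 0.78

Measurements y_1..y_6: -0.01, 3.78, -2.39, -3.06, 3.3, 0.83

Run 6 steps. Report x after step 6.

x_post = 3.1661

step 1: x_pred=1.8467  r=-1.8567  x^+=1.1077  v^+=0.7184  a^+=0.6974
step 2: x_pred=2.7800  r=1.0000  x^+=3.1780  v^+=1.8201  a^+=0.7419
step 3: x_pred=6.4247  r=-8.8147  x^+=2.9164  v^+=1.6845  a^+=0.3495
step 4: x_pred=5.5955  r=-8.6555  x^+=2.1506  v^+=1.0245  a^+=-0.0358
step 5: x_pred=3.5402  r=-0.2402  x^+=3.4446  v^+=0.9431  a^+=-0.0464
step 6: x_pred=4.7106  r=-3.8806  x^+=3.1661  v^+=0.3648  a^+=-0.2192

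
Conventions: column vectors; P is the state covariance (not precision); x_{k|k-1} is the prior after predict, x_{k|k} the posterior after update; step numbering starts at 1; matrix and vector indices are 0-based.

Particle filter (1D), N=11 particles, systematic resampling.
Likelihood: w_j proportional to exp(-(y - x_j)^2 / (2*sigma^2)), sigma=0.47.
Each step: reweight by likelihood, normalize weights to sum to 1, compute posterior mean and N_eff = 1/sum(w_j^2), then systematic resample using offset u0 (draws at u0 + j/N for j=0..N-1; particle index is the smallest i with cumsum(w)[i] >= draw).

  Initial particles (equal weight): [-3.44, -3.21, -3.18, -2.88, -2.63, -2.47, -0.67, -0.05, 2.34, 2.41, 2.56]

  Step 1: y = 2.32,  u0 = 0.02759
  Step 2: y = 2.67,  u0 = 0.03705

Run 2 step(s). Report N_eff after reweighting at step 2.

step 1: w=[0.0000, 0.0000, 0.0000, 0.0000, 0.0000, 0.0000, 0.0000, 0.0000, 0.3495, 0.3435, 0.3071]  mean=2.4316  Neff=2.9905  idx=[8, 8, 8, 8, 9, 9, 9, 9, 10, 10, 10]
step 2: w=[0.0825, 0.0825, 0.0825, 0.0825, 0.0905, 0.0905, 0.0905, 0.0905, 0.1027, 0.1027, 0.1027]  mean=2.4331  Neff=10.9159  idx=[0, 1, 2, 3, 4, 5, 6, 7, 8, 9, 10]

N_eff = 10.9159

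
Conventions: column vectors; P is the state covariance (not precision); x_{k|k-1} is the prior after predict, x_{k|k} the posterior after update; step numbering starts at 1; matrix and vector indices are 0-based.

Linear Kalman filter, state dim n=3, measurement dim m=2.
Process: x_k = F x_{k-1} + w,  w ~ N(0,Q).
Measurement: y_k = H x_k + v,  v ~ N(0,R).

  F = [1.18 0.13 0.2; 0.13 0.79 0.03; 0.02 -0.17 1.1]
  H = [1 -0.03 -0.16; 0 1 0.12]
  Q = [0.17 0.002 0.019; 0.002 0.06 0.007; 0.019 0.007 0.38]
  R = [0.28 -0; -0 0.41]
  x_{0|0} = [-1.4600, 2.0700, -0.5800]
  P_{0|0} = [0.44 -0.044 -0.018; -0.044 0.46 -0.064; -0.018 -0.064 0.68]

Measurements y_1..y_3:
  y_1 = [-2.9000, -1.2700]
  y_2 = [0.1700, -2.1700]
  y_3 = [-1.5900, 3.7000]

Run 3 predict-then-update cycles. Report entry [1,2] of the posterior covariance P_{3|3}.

P_post[1,2] = -0.0892

step 1: x^-=[-1.5697, 1.4281, -1.0191]  P^-=[0.7923 0.0676 0.1471; 0.0676 0.3429 -0.0888; 0.1471 -0.0888 1.2397]  S=[1.0524 0.0657; 0.0657 0.7495]  K=[0.7255 0.0502; 0.0405 0.4398; -0.0514 0.0845]  nu=[-1.4505, -2.5758]  x^+=[-2.7512, 0.2365, -1.1622]  P^+=[0.2318 -0.0010 0.1793; -0.0010 0.1939 -0.1132; 0.1793 -0.1132 1.2321]
step 2: x^-=[-3.4481, -0.2057, -1.3737]  P^-=[0.6238 0.0566 0.5126; 0.0566 0.1819 -0.0498; 0.5126 -0.0498 1.9268]  S=[0.7854 0.0839; 0.0839 0.6077]  K=[0.6769 0.1010; 0.0451 0.2832; 0.2336 0.2663]  nu=[3.3921, -1.7995]  x^+=[-1.3339, -0.5624, -1.0604]  P^+=[0.2463 -0.0012 0.3550; -0.0012 0.1294 -0.1105; 0.3550 -0.1105 1.8304]
step 3: x^-=[-1.8591, -0.6495, -1.0975]  P^-=[0.7498 0.0668 0.8750; 0.0668 0.1439 0.0062; 0.8750 0.0062 2.6556]  S=[0.8139 0.1155; 0.1155 0.5936]  K=[0.7257 0.1483; 0.0422 0.2354; 0.4886 0.4522]  nu=[0.0741, 4.4812]  x^+=[-1.1409, 0.4084, 0.9653]  P^+=[0.2833 0.0008 0.5003; 0.0008 0.1072 -0.0892; 0.5003 -0.0892 2.2888]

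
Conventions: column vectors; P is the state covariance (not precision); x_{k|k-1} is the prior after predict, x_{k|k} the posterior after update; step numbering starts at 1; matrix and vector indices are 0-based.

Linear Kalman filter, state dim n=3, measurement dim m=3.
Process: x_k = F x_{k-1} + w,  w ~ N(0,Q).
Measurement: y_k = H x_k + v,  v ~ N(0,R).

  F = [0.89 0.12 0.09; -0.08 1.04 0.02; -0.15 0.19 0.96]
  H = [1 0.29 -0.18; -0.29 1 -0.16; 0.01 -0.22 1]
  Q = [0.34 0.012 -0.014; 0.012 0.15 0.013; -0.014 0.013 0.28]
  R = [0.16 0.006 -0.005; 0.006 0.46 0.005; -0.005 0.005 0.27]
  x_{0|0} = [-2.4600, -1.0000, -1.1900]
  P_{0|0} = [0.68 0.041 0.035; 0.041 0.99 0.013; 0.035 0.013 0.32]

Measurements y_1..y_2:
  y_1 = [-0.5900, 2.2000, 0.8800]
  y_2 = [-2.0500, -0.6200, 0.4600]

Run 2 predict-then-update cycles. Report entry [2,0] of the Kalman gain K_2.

K[2,0] = 0.0120

step 1: x^-=[-2.4165, -0.8670, -0.9634]  P^-=[0.9101 0.1269 -0.0172; 0.1269 1.2189 0.2261; -0.0172 0.2261 0.6183]  S=[1.2488 0.1802 -0.1551; 0.1802 1.6237 -0.1162; -0.1551 -0.1162 0.8470]  K=[0.7945 -0.1651 0.0803; 0.2652 0.6830 0.0942; 0.0169 0.1291 0.6919]  nu=[1.9045, 2.2121, 1.6768]  x^+=[-1.1339, 1.3070, 0.5145]  P^+=[0.1360 -0.0299 0.0090; -0.0299 0.3234 0.0990; 0.0090 0.0990 0.2091]
step 2: x^-=[-0.8060, 1.4603, 0.9124]  P^-=[0.4513 0.0252 0.0094; 0.0252 0.5098 0.1862; 0.0094 0.1862 0.5226]  S=[0.6629 0.0180 -0.0618; 0.0180 0.9478 -0.0003; -0.0618 -0.0003 0.7355]  K=[0.6992 -0.1263 0.0701; 0.2082 0.4948 0.1186; 0.0120 0.1053 0.6561]  nu=[-1.5032, -2.1680, -0.1230]  x^+=[-1.5919, 0.0599, 0.5853]  P^+=[0.1177 -0.0179 0.0097; -0.0179 0.2380 0.0860; 0.0097 0.0860 0.1964]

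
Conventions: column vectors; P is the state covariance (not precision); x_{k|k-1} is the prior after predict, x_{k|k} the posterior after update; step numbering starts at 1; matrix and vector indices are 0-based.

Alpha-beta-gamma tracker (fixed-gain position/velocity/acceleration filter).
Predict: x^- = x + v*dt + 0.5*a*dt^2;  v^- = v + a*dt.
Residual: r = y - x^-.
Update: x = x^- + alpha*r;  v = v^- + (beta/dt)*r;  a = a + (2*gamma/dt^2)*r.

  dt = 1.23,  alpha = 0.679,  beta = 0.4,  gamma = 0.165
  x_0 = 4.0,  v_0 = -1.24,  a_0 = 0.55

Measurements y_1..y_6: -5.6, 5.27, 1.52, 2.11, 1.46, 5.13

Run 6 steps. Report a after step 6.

a_post = -0.2171

step 1: x_pred=2.8908  r=-8.4908  x^+=-2.8744  v^+=-3.3248  a^+=-1.3021
step 2: x_pred=-7.9488  r=13.2188  x^+=1.0268  v^+=-0.6275  a^+=1.5813
step 3: x_pred=1.4511  r=0.0689  x^+=1.4979  v^+=1.3399  a^+=1.5963
step 4: x_pred=4.3535  r=-2.2435  x^+=2.8302  v^+=2.5738  a^+=1.1069
step 5: x_pred=6.8333  r=-5.3733  x^+=3.1848  v^+=2.1879  a^+=-0.0651
step 6: x_pred=5.8267  r=-0.6967  x^+=5.3536  v^+=1.8813  a^+=-0.2171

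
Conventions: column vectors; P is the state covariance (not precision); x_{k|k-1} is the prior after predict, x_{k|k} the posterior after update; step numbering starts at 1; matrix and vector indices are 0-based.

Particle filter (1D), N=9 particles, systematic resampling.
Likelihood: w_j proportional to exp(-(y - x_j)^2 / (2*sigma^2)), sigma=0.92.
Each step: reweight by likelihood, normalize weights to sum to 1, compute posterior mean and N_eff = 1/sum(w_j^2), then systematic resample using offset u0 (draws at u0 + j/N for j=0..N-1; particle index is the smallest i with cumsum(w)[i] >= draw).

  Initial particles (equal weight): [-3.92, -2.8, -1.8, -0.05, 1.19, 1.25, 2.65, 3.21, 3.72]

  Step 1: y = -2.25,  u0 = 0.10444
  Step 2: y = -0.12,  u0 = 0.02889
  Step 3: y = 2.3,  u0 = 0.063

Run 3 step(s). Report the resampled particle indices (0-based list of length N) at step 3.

resampled_idx = [4, 4, 5, 5, 6, 7, 7, 8, 8]

step 1: w=[0.0975, 0.4235, 0.4492, 0.0290, 0.0005, 0.0004, 0.0000, 0.0000, 0.0000]  mean=-2.3768  Neff=2.5546  idx=[1, 1, 1, 1, 2, 2, 2, 2, 3]
step 2: w=[0.0079, 0.0079, 0.0079, 0.0079, 0.1043, 0.1043, 0.1043, 0.1043, 0.5510]  mean=-0.8675  Neff=2.8786  idx=[3, 5, 6, 7, 8, 8, 8, 8, 8]
step 3: w=[0.0000, 0.0003, 0.0003, 0.0003, 0.1998, 0.1998, 0.1998, 0.1998, 0.1998]  mean=-0.0513  Neff=5.0076  idx=[4, 4, 5, 5, 6, 7, 7, 8, 8]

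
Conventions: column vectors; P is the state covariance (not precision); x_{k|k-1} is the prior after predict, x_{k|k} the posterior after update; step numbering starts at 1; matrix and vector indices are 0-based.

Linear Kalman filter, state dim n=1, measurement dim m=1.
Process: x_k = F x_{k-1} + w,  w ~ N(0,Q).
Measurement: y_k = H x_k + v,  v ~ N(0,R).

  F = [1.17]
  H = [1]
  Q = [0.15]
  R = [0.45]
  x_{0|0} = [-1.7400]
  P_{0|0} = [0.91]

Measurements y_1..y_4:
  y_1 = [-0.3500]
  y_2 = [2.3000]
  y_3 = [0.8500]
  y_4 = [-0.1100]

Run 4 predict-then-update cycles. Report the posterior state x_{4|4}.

x_post = [0.4977]

step 1: x^-=[-2.0358]  P^-=[1.3957]  S=[1.8457]  K=[0.7562]  nu=[1.6858]  x^+=[-0.7610]  P^+=[0.3403]
step 2: x^-=[-0.8904]  P^-=[0.6158]  S=[1.0658]  K=[0.5778]  nu=[3.1904]  x^+=[0.9530]  P^+=[0.2600]
step 3: x^-=[1.1150]  P^-=[0.5059]  S=[0.9559]  K=[0.5292]  nu=[-0.2650]  x^+=[0.9747]  P^+=[0.2382]
step 4: x^-=[1.1405]  P^-=[0.4760]  S=[0.9260]  K=[0.5140]  nu=[-1.2505]  x^+=[0.4977]  P^+=[0.2313]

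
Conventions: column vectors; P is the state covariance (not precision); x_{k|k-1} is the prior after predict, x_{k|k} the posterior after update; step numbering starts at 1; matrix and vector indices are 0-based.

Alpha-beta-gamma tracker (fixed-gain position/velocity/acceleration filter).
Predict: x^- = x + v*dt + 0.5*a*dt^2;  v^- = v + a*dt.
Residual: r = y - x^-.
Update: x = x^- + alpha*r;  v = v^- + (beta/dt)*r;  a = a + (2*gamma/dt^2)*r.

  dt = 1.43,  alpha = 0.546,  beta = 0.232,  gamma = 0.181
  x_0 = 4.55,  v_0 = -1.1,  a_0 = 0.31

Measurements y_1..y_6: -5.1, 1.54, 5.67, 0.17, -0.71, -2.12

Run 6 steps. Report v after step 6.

step 1: x_pred=3.2940  r=-8.3940  x^+=-1.2891  v^+=-2.0185  a^+=-1.1759
step 2: x_pred=-5.3780  r=6.9180  x^+=-1.6008  v^+=-2.5778  a^+=0.0487
step 3: x_pred=-5.2372  r=10.9072  x^+=0.7182  v^+=-0.7386  a^+=1.9796
step 4: x_pred=1.6860  r=-1.5160  x^+=0.8583  v^+=1.8463  a^+=1.7112
step 5: x_pred=5.2480  r=-5.9580  x^+=1.9949  v^+=3.3266  a^+=0.6565
step 6: x_pred=7.4232  r=-9.5432  x^+=2.2126  v^+=2.7171  a^+=-1.0329

v_post = 2.7171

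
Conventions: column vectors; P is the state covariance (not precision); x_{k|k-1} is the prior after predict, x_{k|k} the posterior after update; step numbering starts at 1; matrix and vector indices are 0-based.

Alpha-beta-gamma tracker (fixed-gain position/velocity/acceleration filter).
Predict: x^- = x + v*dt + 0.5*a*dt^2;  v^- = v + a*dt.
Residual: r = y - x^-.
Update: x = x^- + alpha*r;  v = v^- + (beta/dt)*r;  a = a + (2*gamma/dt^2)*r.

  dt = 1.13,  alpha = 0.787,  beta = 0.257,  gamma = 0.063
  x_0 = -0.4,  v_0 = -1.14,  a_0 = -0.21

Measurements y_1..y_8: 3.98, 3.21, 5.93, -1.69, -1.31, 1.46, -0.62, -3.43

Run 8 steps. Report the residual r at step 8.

step 1: x_pred=-1.8223  r=5.8023  x^+=2.7441  v^+=-0.0577  a^+=0.3625
step 2: x_pred=2.9104  r=0.2996  x^+=3.1462  v^+=0.4201  a^+=0.3921
step 3: x_pred=3.8713  r=2.0587  x^+=5.4915  v^+=1.3314  a^+=0.5953
step 4: x_pred=7.3761  r=-9.0661  x^+=0.2411  v^+=-0.0578  a^+=-0.2994
step 5: x_pred=-0.0154  r=-1.2946  x^+=-1.0343  v^+=-0.6905  a^+=-0.4271
step 6: x_pred=-2.0873  r=3.5473  x^+=0.7044  v^+=-0.3664  a^+=-0.0771
step 7: x_pred=0.2412  r=-0.8612  x^+=-0.4366  v^+=-0.6494  a^+=-0.1620
step 8: x_pred=-1.2738  r=-2.1562  x^+=-2.9707  v^+=-1.3229  a^+=-0.3748

resid = -2.1562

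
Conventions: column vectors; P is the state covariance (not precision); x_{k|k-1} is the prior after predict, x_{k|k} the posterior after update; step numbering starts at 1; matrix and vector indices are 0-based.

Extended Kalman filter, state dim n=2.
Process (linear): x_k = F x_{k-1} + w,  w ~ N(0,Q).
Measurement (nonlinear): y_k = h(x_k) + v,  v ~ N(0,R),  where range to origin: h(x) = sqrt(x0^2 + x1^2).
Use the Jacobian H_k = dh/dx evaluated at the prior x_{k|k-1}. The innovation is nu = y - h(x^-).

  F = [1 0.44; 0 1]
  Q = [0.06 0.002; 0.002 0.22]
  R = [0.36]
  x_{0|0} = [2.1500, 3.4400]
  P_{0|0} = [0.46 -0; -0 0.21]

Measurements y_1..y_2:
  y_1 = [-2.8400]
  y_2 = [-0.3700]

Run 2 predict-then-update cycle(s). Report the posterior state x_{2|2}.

x_post = [-0.0519, -0.0339]

step 1: x^-=[3.6636, 3.4400]  P^-=[0.5607 0.0944; 0.0944 0.4300]  H_jac=[0.7290 0.6845]  S=[0.9536]  K=[0.4963; 0.3808]  nu=[-7.8655]  x^+=[-0.2404, 0.4448]  P^+=[0.3257 -0.0859; -0.0859 0.2917]
step 2: x^-=[-0.0447, 0.4448]  P^-=[0.3666 0.0445; 0.0445 0.5117]  H_jac=[-0.1000 0.9950]  S=[0.8614]  K=[0.0088; 0.5859]  nu=[-0.8170]  x^+=[-0.0519, -0.0339]  P^+=[0.3666 0.0400; 0.0400 0.2160]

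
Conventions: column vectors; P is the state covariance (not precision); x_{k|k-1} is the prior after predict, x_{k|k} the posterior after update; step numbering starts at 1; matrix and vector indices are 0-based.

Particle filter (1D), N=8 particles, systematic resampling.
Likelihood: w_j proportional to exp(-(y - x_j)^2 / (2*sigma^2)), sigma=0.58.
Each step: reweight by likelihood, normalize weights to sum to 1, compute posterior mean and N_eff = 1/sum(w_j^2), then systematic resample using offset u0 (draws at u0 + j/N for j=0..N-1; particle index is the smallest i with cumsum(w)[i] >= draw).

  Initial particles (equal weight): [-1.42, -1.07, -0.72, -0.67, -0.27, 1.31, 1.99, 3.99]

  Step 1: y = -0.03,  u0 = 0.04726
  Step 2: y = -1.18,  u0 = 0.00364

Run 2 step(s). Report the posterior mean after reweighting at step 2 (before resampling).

post_mean = -0.6947

step 1: w=[0.0248, 0.0877, 0.2158, 0.2382, 0.4020, 0.0304, 0.0010, 0.0000]  mean=-0.5109  Neff=3.6471  idx=[1, 2, 2, 3, 3, 4, 4, 4]
step 2: w=[0.2100, 0.1561, 0.1561, 0.1452, 0.1452, 0.0624, 0.0624, 0.0624]  mean=-0.6947  Neff=6.8158  idx=[0, 0, 1, 2, 2, 3, 4, 6]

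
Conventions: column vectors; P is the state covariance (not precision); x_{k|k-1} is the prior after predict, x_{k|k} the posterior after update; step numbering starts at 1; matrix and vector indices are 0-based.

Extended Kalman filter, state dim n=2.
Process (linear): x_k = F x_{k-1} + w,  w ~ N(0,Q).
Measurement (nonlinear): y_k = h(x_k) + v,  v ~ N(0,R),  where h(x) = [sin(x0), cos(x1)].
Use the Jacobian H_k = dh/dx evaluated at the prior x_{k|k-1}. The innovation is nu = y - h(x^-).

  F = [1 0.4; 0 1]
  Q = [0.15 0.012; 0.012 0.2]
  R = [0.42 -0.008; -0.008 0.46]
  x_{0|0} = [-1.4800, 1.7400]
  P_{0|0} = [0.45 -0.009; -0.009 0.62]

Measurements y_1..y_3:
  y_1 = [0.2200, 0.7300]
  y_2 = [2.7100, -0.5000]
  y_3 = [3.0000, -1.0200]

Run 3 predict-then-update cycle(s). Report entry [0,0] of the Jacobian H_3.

H_jac[0,0] = -0.7802

step 1: x^-=[-0.7840, 1.7400]  P^-=[0.6920 0.2510; 0.2510 0.8200]  H_jac=[0.7081 0.0000; 0.0000 -0.9857]  S=[0.7670 -0.1832; -0.1832 1.2567]  K=[0.6132 -0.1075; 0.0809 -0.6314]  nu=[0.9261, 0.8984]  x^+=[-0.3127, 1.2477]  P^+=[0.3649 0.0551; 0.0551 0.2953]
step 2: x^-=[0.1864, 1.2477]  P^-=[0.6063 0.1853; 0.1853 0.4953]  H_jac=[0.9827 0.0000; 0.0000 -0.9483]  S=[1.0055 -0.1806; -0.1806 0.9054]  K=[0.5784 -0.0786; 0.0911 -0.5006]  nu=[2.5246, -0.8175]  x^+=[1.7110, 1.8870]  P^+=[0.2479 0.0430; 0.0430 0.2436]
step 3: x^-=[2.4658, 1.8870]  P^-=[0.4713 0.1525; 0.1525 0.4436]  H_jac=[-0.7802 0.0000; 0.0000 -0.9504]  S=[0.7069 0.1051; 0.1051 0.8607]  K=[-0.5043 -0.1068; -0.0972 -0.4780]  nu=[2.3745, -0.7090]  x^+=[1.3441, 1.9950]  P^+=[0.2704 0.0474; 0.0474 0.2305]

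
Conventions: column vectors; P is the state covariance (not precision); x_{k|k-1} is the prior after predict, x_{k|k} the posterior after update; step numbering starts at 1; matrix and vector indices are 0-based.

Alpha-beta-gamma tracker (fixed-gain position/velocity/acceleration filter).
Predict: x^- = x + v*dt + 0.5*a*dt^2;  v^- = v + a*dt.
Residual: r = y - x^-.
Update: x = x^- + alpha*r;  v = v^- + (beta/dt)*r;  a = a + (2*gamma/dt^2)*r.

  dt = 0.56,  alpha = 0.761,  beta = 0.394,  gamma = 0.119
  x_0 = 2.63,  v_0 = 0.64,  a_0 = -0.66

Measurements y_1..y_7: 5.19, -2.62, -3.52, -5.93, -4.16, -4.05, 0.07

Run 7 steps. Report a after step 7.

step 1: x_pred=2.8849  r=2.3051  x^+=4.6391  v^+=1.8922  a^+=1.0894
step 2: x_pred=5.8695  r=-8.4895  x^+=-0.5910  v^+=-3.4707  a^+=-5.3535
step 3: x_pred=-3.3741  r=-0.1459  x^+=-3.4851  v^+=-6.5714  a^+=-5.4643
step 4: x_pred=-8.0219  r=2.0919  x^+=-6.4300  v^+=-8.1596  a^+=-3.8767
step 5: x_pred=-11.6072  r=7.4472  x^+=-5.9399  v^+=-5.0909  a^+=1.7752
step 6: x_pred=-8.5124  r=4.4624  x^+=-5.1165  v^+=-0.9572  a^+=5.1619
step 7: x_pred=-4.8431  r=4.9131  x^+=-1.1042  v^+=5.3903  a^+=8.8906

a_post = 8.8906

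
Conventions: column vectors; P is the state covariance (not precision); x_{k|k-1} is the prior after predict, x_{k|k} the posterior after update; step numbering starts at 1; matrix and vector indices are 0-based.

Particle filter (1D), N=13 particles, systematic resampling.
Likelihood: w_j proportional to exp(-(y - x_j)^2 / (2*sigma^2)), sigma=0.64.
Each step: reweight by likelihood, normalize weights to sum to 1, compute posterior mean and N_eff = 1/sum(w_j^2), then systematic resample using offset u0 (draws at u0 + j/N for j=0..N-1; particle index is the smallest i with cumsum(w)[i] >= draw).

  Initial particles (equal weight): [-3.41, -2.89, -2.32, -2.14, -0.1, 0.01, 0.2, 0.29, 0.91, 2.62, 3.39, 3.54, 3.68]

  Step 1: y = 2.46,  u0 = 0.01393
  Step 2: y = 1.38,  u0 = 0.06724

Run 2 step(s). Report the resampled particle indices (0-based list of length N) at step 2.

resampled_idx = [0, 0, 0, 0, 0, 1, 2, 3, 4, 5, 6, 7, 8]

step 1: w=[0.0000, 0.0000, 0.0000, 0.0000, 0.0002, 0.0004, 0.0011, 0.0018, 0.0299, 0.5446, 0.1955, 0.1353, 0.0913]  mean=2.9323  Neff=2.7602  idx=[8, 9, 9, 9, 9, 9, 9, 9, 10, 10, 11, 11, 12]
step 2: w=[0.4111, 0.0824, 0.0824, 0.0824, 0.0824, 0.0824, 0.0824, 0.0824, 0.0039, 0.0039, 0.0018, 0.0018, 0.0008]  mean=1.9273  Neff=4.6185  idx=[0, 0, 0, 0, 0, 1, 2, 3, 4, 5, 6, 7, 8]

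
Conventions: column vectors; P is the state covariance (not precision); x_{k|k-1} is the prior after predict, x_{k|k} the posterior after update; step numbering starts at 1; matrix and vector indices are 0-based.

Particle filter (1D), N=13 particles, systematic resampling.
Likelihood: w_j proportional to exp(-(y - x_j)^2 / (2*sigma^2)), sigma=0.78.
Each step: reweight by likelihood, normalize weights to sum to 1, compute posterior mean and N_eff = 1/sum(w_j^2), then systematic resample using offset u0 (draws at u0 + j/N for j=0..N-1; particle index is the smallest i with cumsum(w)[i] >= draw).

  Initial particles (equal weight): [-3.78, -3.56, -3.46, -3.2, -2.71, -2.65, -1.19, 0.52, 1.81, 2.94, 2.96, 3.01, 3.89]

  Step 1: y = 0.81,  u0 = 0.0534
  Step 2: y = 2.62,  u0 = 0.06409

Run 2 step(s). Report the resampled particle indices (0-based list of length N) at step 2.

resampled_idx = [8, 8, 8, 9, 9, 10, 10, 11, 11, 12, 12, 12, 12]

step 1: w=[0.0000, 0.0000, 0.0000, 0.0000, 0.0000, 0.0000, 0.0253, 0.6323, 0.2979, 0.0163, 0.0152, 0.0127, 0.0003]  mean=0.9697  Neff=2.0414  idx=[7, 7, 7, 7, 7, 7, 7, 7, 8, 8, 8, 8, 10]
step 2: w=[0.0077, 0.0077, 0.0077, 0.0077, 0.0077, 0.0077, 0.0077, 0.0077, 0.1688, 0.1688, 0.1688, 0.1688, 0.2632]  mean=2.0330  Neff=5.4446  idx=[8, 8, 8, 9, 9, 10, 10, 11, 11, 12, 12, 12, 12]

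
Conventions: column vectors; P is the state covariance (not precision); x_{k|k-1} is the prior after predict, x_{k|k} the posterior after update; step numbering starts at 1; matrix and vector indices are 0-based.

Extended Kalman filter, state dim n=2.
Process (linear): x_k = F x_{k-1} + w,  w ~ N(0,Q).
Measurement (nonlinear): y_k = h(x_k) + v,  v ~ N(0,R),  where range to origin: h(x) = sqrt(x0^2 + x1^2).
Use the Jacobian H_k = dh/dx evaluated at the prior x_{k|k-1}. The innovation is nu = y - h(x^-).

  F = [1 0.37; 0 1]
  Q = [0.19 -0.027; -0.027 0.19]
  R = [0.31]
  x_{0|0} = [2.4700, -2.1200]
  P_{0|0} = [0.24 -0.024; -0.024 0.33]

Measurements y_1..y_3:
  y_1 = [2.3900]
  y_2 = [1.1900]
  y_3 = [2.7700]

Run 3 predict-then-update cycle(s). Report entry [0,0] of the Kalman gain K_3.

step 1: x^-=[1.6856, -2.1200]  P^-=[0.4574 0.0711; 0.0711 0.5200]  H_jac=[0.6224 -0.7827]  S=[0.7365]  K=[0.3110; -0.4926]  nu=[-0.3184]  x^+=[1.5866, -1.9631]  P^+=[0.3862 0.1839; 0.1839 0.3413]
step 2: x^-=[0.8602, -1.9631]  P^-=[0.7590 0.2832; 0.2832 0.5313]  H_jac=[0.4013 -0.9159]  S=[0.6698]  K=[0.0675; -0.5569]  nu=[-0.9533]  x^+=[0.7958, -1.4323]  P^+=[0.7560 0.3084; 0.3084 0.3236]
step 3: x^-=[0.2659, -1.4323]  P^-=[1.2185 0.4011; 0.4011 0.5136]  H_jac=[0.1825 -0.9832]  S=[0.7031]  K=[-0.2446; -0.6141]  nu=[1.3133]  x^+=[-0.0554, -2.2387]  P^+=[1.1764 0.2955; 0.2955 0.2485]

K[0,0] = -0.2446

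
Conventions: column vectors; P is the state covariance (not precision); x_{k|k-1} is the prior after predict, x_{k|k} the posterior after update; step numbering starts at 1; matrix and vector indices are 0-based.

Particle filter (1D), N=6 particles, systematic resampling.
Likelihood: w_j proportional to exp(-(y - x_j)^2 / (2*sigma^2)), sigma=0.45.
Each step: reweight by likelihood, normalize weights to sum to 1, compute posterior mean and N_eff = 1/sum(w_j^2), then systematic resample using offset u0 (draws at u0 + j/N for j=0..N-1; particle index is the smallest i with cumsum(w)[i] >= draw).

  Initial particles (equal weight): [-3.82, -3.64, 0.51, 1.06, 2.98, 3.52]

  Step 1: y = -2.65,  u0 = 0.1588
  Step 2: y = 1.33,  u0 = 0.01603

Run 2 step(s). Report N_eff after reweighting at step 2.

N_eff = 5.0222

step 1: w=[0.2769, 0.7231, 0.0000, 0.0000, 0.0000, 0.0000]  mean=-3.6898  Neff=1.6679  idx=[0, 1, 1, 1, 1, 1]
step 2: w=[0.0022, 0.1996, 0.1996, 0.1996, 0.1996, 0.1996]  mean=-3.6404  Neff=5.0222  idx=[1, 1, 2, 3, 4, 5]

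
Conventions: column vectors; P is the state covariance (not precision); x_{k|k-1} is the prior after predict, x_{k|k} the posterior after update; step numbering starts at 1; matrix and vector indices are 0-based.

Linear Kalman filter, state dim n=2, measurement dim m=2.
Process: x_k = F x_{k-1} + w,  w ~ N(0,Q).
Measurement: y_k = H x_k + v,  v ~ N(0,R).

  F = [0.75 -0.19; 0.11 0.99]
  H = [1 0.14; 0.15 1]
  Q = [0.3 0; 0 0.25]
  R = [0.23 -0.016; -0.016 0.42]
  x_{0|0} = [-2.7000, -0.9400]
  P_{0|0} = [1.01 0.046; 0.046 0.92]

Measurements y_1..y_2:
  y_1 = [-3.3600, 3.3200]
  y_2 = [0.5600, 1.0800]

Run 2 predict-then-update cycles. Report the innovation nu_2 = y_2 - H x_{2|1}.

step 1: x^-=[-1.8464, -1.2276]  P^-=[0.8882 -0.0565; -0.0565 1.1739]  S=[1.1254 0.2239; 0.2239 1.5970]  K=[0.7948 -0.0634; -0.0508 0.7369]  nu=[-1.3417, 4.8246]  x^+=[-3.2187, 2.3958]  P^+=[0.1934 -0.0684; -0.0684 0.3206]
step 2: x^-=[-2.8692, 2.0178]  P^-=[0.4398 -0.0937; -0.0937 0.5516]  S=[0.6544 0.0316; 0.0316 0.9534]  K=[0.6545 -0.0507; -0.0524 0.5656]  nu=[3.1467, -0.5074]  x^+=[-0.7839, 1.5659]  P^+=[0.1591 -0.0556; -0.0556 0.2467]

innov = [3.1467, -0.5074]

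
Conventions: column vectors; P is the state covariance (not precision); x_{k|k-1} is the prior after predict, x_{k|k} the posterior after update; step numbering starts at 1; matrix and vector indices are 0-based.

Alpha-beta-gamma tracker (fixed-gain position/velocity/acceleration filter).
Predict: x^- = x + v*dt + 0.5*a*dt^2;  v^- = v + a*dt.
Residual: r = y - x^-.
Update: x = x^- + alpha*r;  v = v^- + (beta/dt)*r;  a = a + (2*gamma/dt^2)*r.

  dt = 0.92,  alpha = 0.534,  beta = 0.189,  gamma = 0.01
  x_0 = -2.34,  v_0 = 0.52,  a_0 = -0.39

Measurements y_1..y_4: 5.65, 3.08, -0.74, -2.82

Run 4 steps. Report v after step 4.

step 1: x_pred=-2.0266  r=7.6766  x^+=2.0727  v^+=1.7383  a^+=-0.2086
step 2: x_pred=3.5836  r=-0.5036  x^+=3.3147  v^+=1.4429  a^+=-0.2205
step 3: x_pred=4.5488  r=-5.2888  x^+=1.7246  v^+=0.1535  a^+=-0.3455
step 4: x_pred=1.7196  r=-4.5396  x^+=-0.7045  v^+=-1.0969  a^+=-0.4527

v_post = -1.0969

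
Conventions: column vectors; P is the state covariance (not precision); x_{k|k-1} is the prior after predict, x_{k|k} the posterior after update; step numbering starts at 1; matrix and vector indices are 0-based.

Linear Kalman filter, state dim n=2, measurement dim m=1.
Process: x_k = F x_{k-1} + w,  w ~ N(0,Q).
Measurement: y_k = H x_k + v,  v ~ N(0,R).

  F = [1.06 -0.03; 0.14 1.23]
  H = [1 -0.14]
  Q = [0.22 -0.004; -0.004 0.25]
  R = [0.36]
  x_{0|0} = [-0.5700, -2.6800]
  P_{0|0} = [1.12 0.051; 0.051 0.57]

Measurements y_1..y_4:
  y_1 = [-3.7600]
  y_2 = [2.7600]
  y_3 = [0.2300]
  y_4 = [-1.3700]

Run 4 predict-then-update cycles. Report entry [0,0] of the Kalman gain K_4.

step 1: x^-=[-0.5238, -3.3762]  P^-=[1.4757 0.2075; 0.2075 1.1519]  S=[1.8002]  K=[0.8036; 0.0257]  nu=[-3.7089]  x^+=[-3.5043, -3.4714]  P^+=[0.3131 0.1703; 0.1703 1.1507]
step 2: x^-=[-3.6104, -4.7604]  P^-=[0.5621 0.2214; 0.2214 2.0557]  S=[0.9004]  K=[0.5898; -0.0738]  nu=[5.7040]  x^+=[-0.2460, -5.1812]  P^+=[0.2488 0.2606; 0.2606 2.0508]
step 3: x^-=[-0.1054, -6.4073]  P^-=[0.4848 0.2959; 0.2959 3.4472]  S=[0.8296]  K=[0.5345; -0.2251]  nu=[-0.5617]  x^+=[-0.4056, -6.2808]  P^+=[0.2478 0.3957; 0.3957 3.4052]
step 4: x^-=[-0.2415, -7.7822]  P^-=[0.4764 0.4214; 0.4214 5.5428]  S=[0.8270]  K=[0.5047; -0.4288]  nu=[-2.2180]  x^+=[-1.3608, -6.8311]  P^+=[0.2657 0.6003; 0.6003 5.3908]

K[0,0] = 0.5047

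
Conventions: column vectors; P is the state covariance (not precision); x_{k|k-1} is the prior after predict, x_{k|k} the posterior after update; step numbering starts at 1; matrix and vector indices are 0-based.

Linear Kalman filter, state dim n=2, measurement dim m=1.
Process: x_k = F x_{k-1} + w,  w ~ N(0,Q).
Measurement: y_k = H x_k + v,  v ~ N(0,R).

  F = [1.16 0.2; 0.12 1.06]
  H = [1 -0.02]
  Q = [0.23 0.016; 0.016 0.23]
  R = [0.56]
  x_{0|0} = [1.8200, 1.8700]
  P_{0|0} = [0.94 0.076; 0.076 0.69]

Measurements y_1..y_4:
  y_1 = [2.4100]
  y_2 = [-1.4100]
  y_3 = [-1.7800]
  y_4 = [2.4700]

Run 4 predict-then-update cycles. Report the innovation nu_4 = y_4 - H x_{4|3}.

innov = [3.2360]

step 1: x^-=[2.4852, 2.2006]  P^-=[1.5577 0.3884; 0.3884 1.0382]  S=[2.1026]  K=[0.7372; 0.1748]  nu=[-0.0312]  x^+=[2.4622, 2.1951]  P^+=[0.4152 0.1174; 0.1174 0.9739]
step 2: x^-=[3.2952, 2.6223]  P^-=[0.8821 0.4274; 0.4274 1.3601]  S=[1.4255]  K=[0.6128; 0.2808]  nu=[-4.6527]  x^+=[0.4441, 1.3161]  P^+=[0.3468 0.1822; 0.1822 1.2477]
step 3: x^-=[0.7784, 1.4483]  P^-=[0.8311 0.5572; 0.5572 1.6833]  S=[1.3695]  K=[0.5987; 0.3823]  nu=[-2.5294]  x^+=[-0.7361, 0.4814]  P^+=[0.3402 0.2437; 0.2437 1.4832]
step 4: x^-=[-0.7575, 0.4220]  P^-=[0.8601 0.6833; 0.6833 1.9634]  S=[1.3936]  K=[0.6074; 0.4622]  nu=[3.2360]  x^+=[1.2080, 1.9175]  P^+=[0.3460 0.2921; 0.2921 1.6657]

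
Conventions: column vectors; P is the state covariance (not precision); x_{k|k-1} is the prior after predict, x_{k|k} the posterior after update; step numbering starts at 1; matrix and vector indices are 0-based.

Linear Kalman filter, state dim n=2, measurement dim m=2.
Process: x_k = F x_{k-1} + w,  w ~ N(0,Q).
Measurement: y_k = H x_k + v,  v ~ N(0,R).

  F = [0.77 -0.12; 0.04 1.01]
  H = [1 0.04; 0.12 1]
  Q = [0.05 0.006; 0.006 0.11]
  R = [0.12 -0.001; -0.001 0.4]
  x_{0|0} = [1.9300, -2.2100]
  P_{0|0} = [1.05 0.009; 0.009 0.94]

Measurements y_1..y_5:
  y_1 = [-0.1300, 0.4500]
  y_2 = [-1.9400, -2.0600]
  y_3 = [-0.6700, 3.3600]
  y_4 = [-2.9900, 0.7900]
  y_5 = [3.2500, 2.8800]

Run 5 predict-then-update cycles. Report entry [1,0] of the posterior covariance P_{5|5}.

P_post[1,0] = -0.0137

step 1: x^-=[1.7513, -2.1549]  P^-=[0.6844 -0.0686; -0.0686 1.0713]  S=[0.8006 0.0550; 0.0550 1.4647]  K=[0.8530 -0.0228; -0.0823 0.7289]  nu=[-1.7951, 2.3947]  x^+=[0.1655, -0.2617]  P^+=[0.1033 -0.0224; -0.0224 0.2943]
step 2: x^-=[0.1588, -0.2577]  P^-=[0.1196 -0.0438; -0.0438 0.4086]  S=[0.2368 -0.0143; -0.0143 0.7998]  K=[0.4961 -0.0279; -0.0855 0.5028]  nu=[-2.0885, -1.8214]  x^+=[-0.8264, -0.9948]  P^+=[0.0603 -0.0189; -0.0189 0.2035]
step 3: x^-=[-0.5170, -1.0378]  P^-=[0.0922 -0.0314; -0.0314 0.3161]  S=[0.2102 -0.0089; -0.0089 0.7099]  K=[0.4316 -0.0233; -0.0708 0.4391]  nu=[-0.1115, 4.4598]  x^+=[-0.6689, 0.9284]  P^+=[0.0525 -0.0160; -0.0160 0.1776]
step 4: x^-=[-0.6265, 0.9110]  P^-=[0.0866 -0.0263; -0.0263 0.2900]  S=[0.2050 -0.0054; -0.0054 0.6849]  K=[0.4169 -0.0199; -0.0607 0.4183]  nu=[-2.3999, -0.0458]  x^+=[-1.6262, 1.0374]  P^+=[0.0506 -0.0145; -0.0145 0.1691]
step 5: x^-=[-1.3767, 0.9827]  P^-=[0.0851 -0.0241; -0.0241 0.2814]  S=[0.2036 -0.0038; -0.0038 0.6769]  K=[0.4129 -0.0182; -0.0556 0.4112]  nu=[4.5874, 2.0625]  x^+=[0.4800, 1.5760]  P^+=[0.0501 -0.0137; -0.0137 0.1662]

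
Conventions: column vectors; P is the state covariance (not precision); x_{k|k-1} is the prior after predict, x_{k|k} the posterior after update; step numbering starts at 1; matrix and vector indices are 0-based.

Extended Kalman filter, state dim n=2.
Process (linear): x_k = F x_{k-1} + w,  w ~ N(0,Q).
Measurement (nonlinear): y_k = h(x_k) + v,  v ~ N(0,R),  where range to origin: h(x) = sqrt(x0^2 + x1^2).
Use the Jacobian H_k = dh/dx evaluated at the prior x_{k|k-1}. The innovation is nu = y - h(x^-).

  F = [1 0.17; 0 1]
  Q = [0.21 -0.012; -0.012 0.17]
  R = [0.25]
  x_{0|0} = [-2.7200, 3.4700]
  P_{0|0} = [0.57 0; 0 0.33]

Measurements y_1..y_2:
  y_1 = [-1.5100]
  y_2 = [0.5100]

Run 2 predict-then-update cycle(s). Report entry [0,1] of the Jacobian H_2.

step 1: x^-=[-2.1301, 3.4700]  P^-=[0.7895 0.0441; 0.0441 0.5000]  H_jac=[-0.5232 0.8522]  S=[0.7899]  K=[-0.4753; 0.5102]  nu=[-5.5816]  x^+=[0.5230, 0.6220]  P^+=[0.6111 0.2357; 0.2357 0.2943]
step 2: x^-=[0.6287, 0.6220]  P^-=[0.9097 0.2737; 0.2737 0.4643]  H_jac=[0.7109 0.7033]  S=[1.2131]  K=[0.6918; 0.4296]  nu=[-0.3744]  x^+=[0.3697, 0.4612]  P^+=[0.3292 -0.0868; -0.0868 0.2405]

H_jac[0,1] = 0.7033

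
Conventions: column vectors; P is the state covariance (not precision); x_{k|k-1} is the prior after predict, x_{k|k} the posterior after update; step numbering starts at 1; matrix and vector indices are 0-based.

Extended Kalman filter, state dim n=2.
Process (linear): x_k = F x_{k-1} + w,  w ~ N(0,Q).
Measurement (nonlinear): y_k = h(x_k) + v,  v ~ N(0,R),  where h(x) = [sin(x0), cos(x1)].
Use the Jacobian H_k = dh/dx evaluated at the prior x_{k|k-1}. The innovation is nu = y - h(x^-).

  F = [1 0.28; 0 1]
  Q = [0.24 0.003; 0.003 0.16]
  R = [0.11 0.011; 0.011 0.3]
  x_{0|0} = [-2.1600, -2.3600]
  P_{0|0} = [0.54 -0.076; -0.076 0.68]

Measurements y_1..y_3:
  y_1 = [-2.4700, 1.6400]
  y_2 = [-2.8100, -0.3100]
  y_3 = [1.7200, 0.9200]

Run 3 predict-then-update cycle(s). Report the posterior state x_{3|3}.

x_post = [-4.4609, -1.0639]

step 1: x^-=[-2.8208, -2.3600]  P^-=[0.7908 0.1174; 0.1174 0.8400]  H_jac=[-0.9490 0.0000; 0.0000 0.7044]  S=[0.8221 -0.0675; -0.0675 0.7168]  K=[-0.9103 0.0297; -0.0683 0.8190]  nu=[-2.1547, 2.3498]  x^+=[-0.7896, -0.2883]  P^+=[0.1052 -0.0016; -0.0016 0.3478]
step 2: x^-=[-0.8703, -0.2883]  P^-=[0.3716 0.0988; 0.0988 0.5078]  H_jac=[0.6446 0.0000; 0.0000 0.2843]  S=[0.2644 0.0291; 0.0291 0.3410]  K=[0.9053 0.0051; 0.1961 0.4065]  nu=[-2.0455, -1.2687]  x^+=[-2.7286, -1.2052]  P^+=[0.1546 0.0404; 0.0404 0.4366]
step 3: x^-=[-3.0661, -1.2052]  P^-=[0.4514 0.1656; 0.1656 0.5966]  H_jac=[-0.9971 0.0000; 0.0000 0.9339]  S=[0.5589 -0.1433; -0.1433 0.8203]  K=[-0.7926 0.0502; -0.1271 0.6570]  nu=[1.7954, 0.5625]  x^+=[-4.4609, -1.0639]  P^+=[0.0869 0.0068; 0.0068 0.2095]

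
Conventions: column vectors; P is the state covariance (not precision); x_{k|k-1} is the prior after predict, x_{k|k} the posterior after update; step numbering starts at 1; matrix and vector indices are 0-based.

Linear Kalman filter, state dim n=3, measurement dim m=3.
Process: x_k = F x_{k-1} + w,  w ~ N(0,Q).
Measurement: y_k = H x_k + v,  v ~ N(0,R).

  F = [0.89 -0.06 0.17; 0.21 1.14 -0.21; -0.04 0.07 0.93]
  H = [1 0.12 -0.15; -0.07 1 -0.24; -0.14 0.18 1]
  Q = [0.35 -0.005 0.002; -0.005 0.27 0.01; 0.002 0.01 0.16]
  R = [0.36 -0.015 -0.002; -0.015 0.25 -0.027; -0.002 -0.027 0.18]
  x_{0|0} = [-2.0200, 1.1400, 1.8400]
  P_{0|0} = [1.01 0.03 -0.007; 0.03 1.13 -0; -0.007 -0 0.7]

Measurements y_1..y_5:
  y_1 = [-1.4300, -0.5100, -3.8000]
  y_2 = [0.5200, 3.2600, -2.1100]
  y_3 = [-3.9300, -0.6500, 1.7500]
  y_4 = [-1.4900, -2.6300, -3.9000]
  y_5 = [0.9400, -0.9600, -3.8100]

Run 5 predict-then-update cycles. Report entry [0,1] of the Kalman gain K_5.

K[0,1] = -0.0596

step 1: x^-=[-1.5534, 0.4890, 1.8718]  P^-=[1.1690 0.1126 0.0682; 0.1126 1.8289 -0.0474; 0.0682 -0.0474 0.7729]  S=[1.5810 0.2550 -0.1585; 0.2550 2.1385 0.0632; -0.1585 0.0632 0.9933]  K=[0.7604 -0.0854 0.0511; 0.1026 0.8378 0.2310; 0.0673 -0.1422 0.7797]  nu=[0.3455, -0.6585, -5.9773]  x^+=[-1.5396, -1.4078, -2.6721]  P^+=[0.2827 -0.0024 0.0500; -0.0024 0.1974 -0.0171; 0.0500 -0.0171 0.1541]
step 2: x^-=[-1.7400, -1.3670, -2.5220]  P^-=[0.5948 0.0154 0.0571; 0.0154 0.5485 -0.0144; 0.0571 -0.0144 0.2888]  S=[0.9563 0.0243 -0.0573; 0.0243 0.8247 -0.0099; -0.0573 -0.0099 0.4763]  K=[0.6181 -0.0664 0.0238; 0.0820 0.6679 0.1964; 0.0504 -0.1007 0.5881]  nu=[2.0458, 3.9000, 0.4145]  x^+=[-0.7246, 1.4868, -2.5680]  P^+=[0.2292 -0.0015 0.0372; -0.0015 0.1576 -0.0114; 0.0372 -0.0114 0.1157]
step 3: x^-=[-1.1706, 2.0821, -2.2552]  P^-=[0.5471 0.0134 0.0424; 0.0134 0.4915 -0.0063; 0.0424 -0.0063 0.2570]  S=[0.9107 0.0196 -0.0616; 0.0196 0.7615 -0.0044; -0.0616 -0.0044 0.4488]  K=[0.5976 -0.0614 0.0107; 0.0799 0.6452 0.1963; 0.0434 -0.0910 0.5619]  nu=[-3.3475, -3.3552, 3.4665]  x^+=[-2.9282, 0.3302, -0.1474]  P^+=[0.2212 -0.0011 0.0335; -0.0011 0.1524 -0.0098; 0.0335 -0.0098 0.1100]
step 4: x^-=[-2.6509, -0.2076, 0.0032]  P^-=[0.5394 0.0138 0.0388; 0.0138 0.4839 -0.0046; 0.0388 -0.0046 0.2524]  S=[0.9039 0.0200 -0.0635; 0.0200 0.7526 -0.0031; -0.0635 -0.0031 0.4455]  K=[0.5940 -0.0599 0.0074; 0.0799 0.6418 0.1967; 0.0416 -0.0890 0.5579]  nu=[1.1863, -2.6072, -4.2369]  x^+=[-1.8212, -2.6196, -2.0794]  P^+=[0.2197 -0.0009 0.0327; -0.0009 0.1516 -0.0095; 0.0327 -0.0095 0.1090]
step 5: x^-=[-1.8172, -2.9322, -2.0444]  P^-=[0.5379 0.0140 0.0380; 0.0140 0.4828 -0.0043; 0.0380 -0.0043 0.2517]  S=[0.9027 0.0203 -0.0640; 0.0203 0.7513 -0.0029; -0.0640 -0.0029 0.4450]  K=[0.5933 -0.0596 0.0067; 0.0800 0.6412 0.1969; 0.0412 -0.0886 0.5573]  nu=[2.8024, 1.3543, -1.4922]  x^+=[-0.2452, -2.1334, -2.8807]  P^+=[0.2194 -0.0008 0.0325; -0.0008 0.1515 -0.0094; 0.0325 -0.0094 0.1089]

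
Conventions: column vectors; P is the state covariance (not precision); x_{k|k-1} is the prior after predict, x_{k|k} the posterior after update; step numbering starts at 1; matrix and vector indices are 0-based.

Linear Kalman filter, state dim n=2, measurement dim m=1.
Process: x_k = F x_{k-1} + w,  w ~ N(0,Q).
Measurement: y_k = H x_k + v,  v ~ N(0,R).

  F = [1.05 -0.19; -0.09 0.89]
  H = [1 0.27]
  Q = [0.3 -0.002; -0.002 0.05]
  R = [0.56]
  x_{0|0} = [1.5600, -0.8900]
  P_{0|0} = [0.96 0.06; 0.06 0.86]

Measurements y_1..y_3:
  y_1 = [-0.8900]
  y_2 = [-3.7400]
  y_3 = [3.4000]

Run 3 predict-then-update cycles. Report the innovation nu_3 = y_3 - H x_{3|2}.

innov = [5.4944]

step 1: x^-=[1.8071, -0.9325]  P^-=[1.3655 -0.1810; -0.1810 0.7294]  S=[1.8809]  K=[0.7000; 0.0084]  nu=[-2.4453]  x^+=[0.0954, -0.9531]  P^+=[0.4439 -0.1922; -0.1922 0.7292]
step 2: x^-=[0.2813, -0.8569]  P^-=[0.8924 -0.3501; -0.3501 0.6620]  S=[1.3116]  K=[0.6083; -0.1307]  nu=[-3.7899]  x^+=[-2.0242, -0.3617]  P^+=[0.4070 -0.2459; -0.2459 0.6396]
step 3: x^-=[-2.0567, -0.1397]  P^-=[0.8700 -0.3826; -0.3826 0.5993]  S=[1.2670]  K=[0.6051; -0.1742]  nu=[5.4944]  x^+=[1.2678, -1.0971]  P^+=[0.4061 -0.2490; -0.2490 0.5609]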